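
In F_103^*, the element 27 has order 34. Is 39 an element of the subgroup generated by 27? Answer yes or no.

39 ∈ ⟨27⟩ iff 39^34 ≡ 1 (mod 103), since |⟨27⟩| = 34.
39^34 mod 103 = 1.
Since 1 = 1, 39 lies in the subgroup.

yes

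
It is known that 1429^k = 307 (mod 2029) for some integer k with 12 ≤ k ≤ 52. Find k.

20

Compute 1429^12 mod 2029 = 243, then multiply by 1429 repeatedly:
  1429^12=243  1429^13=288  1429^14=1694  1429^15=129  1429^16=1731
  1429^17=248  1429^18=1346  1429^19=1971  1429^20=307
Found 307 at exponent 20.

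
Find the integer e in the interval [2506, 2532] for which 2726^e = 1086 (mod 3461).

2529

Compute 2726^2506 mod 3461 = 276, then multiply by 2726 repeatedly:
  2726^2506=276  2726^2507=1339  2726^2508=2220  2726^2509=1892  2726^2510=702
  2726^2511=3180  2726^2512=2336  2726^2513=3157  2726^2514=1936  2726^2515=2972
  2726^2516=2932  2726^2517=1183  2726^2518=2667  2726^2519=2142  2726^2520=385
  2726^2521=827  2726^2522=1291  2726^2523=2890  2726^2524=904  2726^2525=72
  2726^2526=2456  2726^2527=1482  2726^2528=945  2726^2529=1086
Found 1086 at exponent 2529.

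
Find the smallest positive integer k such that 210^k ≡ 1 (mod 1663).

554

The order of 210 must divide p − 1 = 1662 = 2 · 3 · 277.
Divisors: 1, 2, 3, 6, 277, 554, 831, 1662.
Check each in increasing order: 210^1 ≡ 210;  210^2 ≡ 862;  210^3 ≡ 1416;  210^6 ≡ 1141;  210^277 ≡ 1662;  210^554 ≡ 1.
Smallest exponent giving 1 is 554.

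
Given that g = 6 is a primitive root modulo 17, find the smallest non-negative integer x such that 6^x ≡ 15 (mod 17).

Successive powers of 6 modulo 17:
  6^0=1  6^1=6  6^2=2  6^3=12  6^4=4  6^5=7
  6^6=8  6^7=14  6^8=16  6^9=11  6^10=15
So 6^10 ≡ 15 (mod 17), giving x = 10.

10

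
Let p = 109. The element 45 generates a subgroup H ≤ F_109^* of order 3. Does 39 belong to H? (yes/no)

⟨45⟩ has order 3; its elements mod 109 are {1, 45, 63}.
39 is not in this set.

no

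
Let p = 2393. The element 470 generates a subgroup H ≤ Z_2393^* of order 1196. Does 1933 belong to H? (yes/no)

1933 ∈ ⟨470⟩ iff 1933^1196 ≡ 1 (mod 2393), since |⟨470⟩| = 1196.
1933^1196 mod 2393 = 2392.
Since 2392 ≠ 1, 1933 does not lie in the subgroup.

no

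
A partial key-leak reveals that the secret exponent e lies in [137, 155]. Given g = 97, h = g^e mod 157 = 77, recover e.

Compute 97^137 mod 157 = 96, then multiply by 97 repeatedly:
  97^137=96  97^138=49  97^139=43  97^140=89  97^141=155
  97^142=120  97^143=22  97^144=93  97^145=72  97^146=76
  97^147=150  97^148=106  97^149=77
Found 77 at exponent 149.

149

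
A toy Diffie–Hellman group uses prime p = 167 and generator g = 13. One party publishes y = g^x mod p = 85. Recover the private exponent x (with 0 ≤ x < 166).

94

Baby-step giant-step with m = ceil(sqrt(166)) = 13.
Baby table (13^j mod 167 for j=0..12):
  0:1  1:13  2:2  3:26  4:4  5:52  6:8  7:104
  8:16  9:41  10:32  11:82  12:64
Giant step factor: 13^(-13) ≡ 111 (mod 167).
Scan 85·111^i mod 167 for i = 0, 1, …:
  i=0: 85   i=1: 83   i=2: 28   i=3: 102
  i=4: 133   i=5: 67   i=6: 89   i=7: 26
Match at i=7, j=3: x = 7·13 + 3 = 94.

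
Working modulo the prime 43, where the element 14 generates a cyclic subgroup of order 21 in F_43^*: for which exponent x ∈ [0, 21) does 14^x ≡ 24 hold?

2

Successive powers of 14 modulo 43:
  14^0=1  14^1=14  14^2=24
So 14^2 ≡ 24 (mod 43), giving x = 2.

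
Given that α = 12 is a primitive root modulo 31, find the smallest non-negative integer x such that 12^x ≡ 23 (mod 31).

3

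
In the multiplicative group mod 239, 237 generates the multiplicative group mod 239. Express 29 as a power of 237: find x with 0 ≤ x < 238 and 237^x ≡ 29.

Baby-step giant-step with m = ceil(sqrt(238)) = 16.
Baby table (237^j mod 239 for j=0..15):
  0:1  1:237  2:4  3:231  4:16  5:207  6:64  7:111
  8:17  9:205  10:68  11:103  12:33  13:173  14:132  15:214
Giant step factor: 237^(-16) ≡ 196 (mod 239).
Scan 29·196^i mod 239 for i = 0, 1, …:
  i=0: 29   i=1: 187   i=2: 85   i=3: 169
  i=4: 142   i=5: 108   i=6: 136   i=7: 127
  i=8: 36   i=9: 125     …   i=13: 200
  i=14: 4
Match at i=14, j=2: x = 14·16 + 2 = 226.

226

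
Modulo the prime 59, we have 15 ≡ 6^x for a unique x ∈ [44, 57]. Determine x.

50

Compute 6^44 mod 59 = 17, then multiply by 6 repeatedly:
  6^44=17  6^45=43  6^46=22  6^47=14  6^48=25
  6^49=32  6^50=15
Found 15 at exponent 50.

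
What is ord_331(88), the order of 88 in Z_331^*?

The order of 88 must divide p − 1 = 330 = 2 · 3 · 5 · 11.
Divisors: 1, 2, 3, 5, 6, 10, 11, 15, 22, 30, 33, 55, 66, 110, 165, 330.
Check each in increasing order: 88^1 ≡ 88;  88^2 ≡ 131;  88^3 ≡ 274;  88^5 ≡ 146;  88^6 ≡ 270;  88^10 ≡ 132;  88^11 ≡ 31;  88^15 ≡ 74;  88^22 ≡ 299;  88^30 ≡ 180;  88^33 ≡ 1.
Smallest exponent giving 1 is 33.

33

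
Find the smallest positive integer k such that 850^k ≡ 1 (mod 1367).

The order of 850 must divide p − 1 = 1366 = 2 · 683.
Divisors: 1, 2, 683, 1366.
Check each in increasing order: 850^1 ≡ 850;  850^2 ≡ 724;  850^683 ≡ 1366;  850^1366 ≡ 1.
Smallest exponent giving 1 is 1366.

1366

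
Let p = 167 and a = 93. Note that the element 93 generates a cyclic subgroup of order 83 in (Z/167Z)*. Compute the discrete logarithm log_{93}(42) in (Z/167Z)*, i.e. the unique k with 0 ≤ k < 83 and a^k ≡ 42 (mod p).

14

Baby-step giant-step with m = ceil(sqrt(83)) = 10.
Baby table (93^j mod 167 for j=0..9):
  0:1  1:93  2:132  3:85  4:56  5:31  6:44  7:84
  8:130  9:66
Giant step factor: 93^(-10) ≡ 57 (mod 167).
Scan 42·57^i mod 167 for i = 0, 1, …:
  i=0: 42   i=1: 56
Match at i=1, j=4: k = 1·10 + 4 = 14.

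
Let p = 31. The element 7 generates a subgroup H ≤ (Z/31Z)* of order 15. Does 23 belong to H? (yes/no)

no

⟨7⟩ has order 15; its elements mod 31 are {1, 2, 4, 5, 7, 8, 9, 10, 14, 16, 18, 19, 20, 25, 28}.
23 is not in this set.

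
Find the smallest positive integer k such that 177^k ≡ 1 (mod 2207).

1103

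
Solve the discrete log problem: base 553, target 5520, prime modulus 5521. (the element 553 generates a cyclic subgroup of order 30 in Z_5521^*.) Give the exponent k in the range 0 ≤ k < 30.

15

Successive powers of 553 modulo 5521:
  553^0=1  553^1=553  553^2=2154  553^3=4147  553^4=2076  553^5=5181
  553^6=5215  553^7=1933  553^8=3396  553^9=848  553^10=5180  553^11=4662
  553^12=5300  553^13=4770  553^14=4293  553^15=5520
So 553^15 ≡ 5520 (mod 5521), giving k = 15.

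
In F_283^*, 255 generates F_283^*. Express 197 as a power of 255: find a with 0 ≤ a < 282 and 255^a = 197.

Baby-step giant-step with m = ceil(sqrt(282)) = 17.
Baby table (255^j mod 283 for j=0..16):
  0:1  1:255  2:218  3:122  4:263  5:277  6:168  7:107
  8:117  9:120  10:36  11:124  12:207  13:147  14:129  15:67
  16:105
Giant step factor: 255^(-17) ≡ 18 (mod 283).
Scan 197·18^i mod 283 for i = 0, 1, …:
  i=0: 197   i=1: 150   i=2: 153   i=3: 207
Match at i=3, j=12: a = 3·17 + 12 = 63.

63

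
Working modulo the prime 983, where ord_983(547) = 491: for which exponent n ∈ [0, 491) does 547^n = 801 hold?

86

Baby-step giant-step with m = ceil(sqrt(491)) = 23.
Baby table (547^j mod 983 for j=0..22):
  0:1  1:547  2:377  3:772  4:577  5:76  6:286  7:145
  8:675  9:600  10:861  11:110  12:207  13:184  14:382  15:558
  16:496  17:4  18:222  19:525  20:139  21:342  22:304
Giant step factor: 547^(-23) ≡ 867 (mod 983).
Scan 801·867^i mod 983 for i = 0, 1, …:
  i=0: 801   i=1: 469   i=2: 644   i=3: 4
Match at i=3, j=17: n = 3·23 + 17 = 86.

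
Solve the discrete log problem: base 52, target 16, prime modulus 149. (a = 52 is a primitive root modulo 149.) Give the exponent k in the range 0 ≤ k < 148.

Baby-step giant-step with m = ceil(sqrt(148)) = 13.
Baby table (52^j mod 149 for j=0..12):
  0:1  1:52  2:22  3:101  4:37  5:136  6:69  7:12
  8:28  9:115  10:20  11:146  12:142
Giant step factor: 52^(-13) ≡ 79 (mod 149).
Scan 16·79^i mod 149 for i = 0, 1, …:
  i=0: 16   i=1: 72   i=2: 26   i=3: 117
  i=4: 5   i=5: 97   i=6: 64   i=7: 139
  i=8: 104   i=9: 21   i=10: 20
Match at i=10, j=10: k = 10·13 + 10 = 140.

140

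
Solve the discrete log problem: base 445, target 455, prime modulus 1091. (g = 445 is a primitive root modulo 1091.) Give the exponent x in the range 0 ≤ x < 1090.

282

Baby-step giant-step with m = ceil(sqrt(1090)) = 34.
Baby table (445^j mod 1091 for j=0..33):
  0:1  1:445  2:554  3:1055  4:345  5:785  6:205  7:672
  8:106  9:257  10:901  11:548  12:567  13:294  14:1001  15:317
  16:326  17:1058  18:589  19:265  20:97  21:616  22:279  23:872
  24:735  25:866  26:247  27:815  28:463  29:927  30:117  31:788
  32:449  33:152
Giant step factor: 445^(-34) ≡ 545 (mod 1091).
Scan 455·545^i mod 1091 for i = 0, 1, …:
  i=0: 455   i=1: 318   i=2: 932   i=3: 625
  i=4: 233   i=5: 429   i=6: 331   i=7: 380
  i=8: 901
Match at i=8, j=10: x = 8·34 + 10 = 282.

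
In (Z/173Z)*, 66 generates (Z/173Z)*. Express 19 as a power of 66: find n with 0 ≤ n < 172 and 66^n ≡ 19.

31

Baby-step giant-step with m = ceil(sqrt(172)) = 14.
Baby table (66^j mod 173 for j=0..13):
  0:1  1:66  2:31  3:143  4:96  5:108  6:35  7:61
  8:47  9:161  10:73  11:147  12:14  13:59
Giant step factor: 66^(-14) ≡ 116 (mod 173).
Scan 19·116^i mod 173 for i = 0, 1, …:
  i=0: 19   i=1: 128   i=2: 143
Match at i=2, j=3: n = 2·14 + 3 = 31.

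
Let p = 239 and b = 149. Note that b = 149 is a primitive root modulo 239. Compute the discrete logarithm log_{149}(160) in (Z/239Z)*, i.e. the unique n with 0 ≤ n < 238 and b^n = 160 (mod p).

Baby-step giant-step with m = ceil(sqrt(238)) = 16.
Baby table (149^j mod 239 for j=0..15):
  0:1  1:149  2:213  3:189  4:198  5:105  6:110  7:138
  8:8  9:236  10:31  11:78  12:150  13:123  14:163  15:148
Giant step factor: 149^(-16) ≡ 183 (mod 239).
Scan 160·183^i mod 239 for i = 0, 1, …:
  i=0: 160   i=1: 122   i=2: 99   i=3: 192
  i=4: 3   i=5: 71   i=6: 87   i=7: 147
  i=8: 133   i=9: 200   i=10: 33   i=11: 64
  i=12: 1
Match at i=12, j=0: n = 12·16 + 0 = 192.

192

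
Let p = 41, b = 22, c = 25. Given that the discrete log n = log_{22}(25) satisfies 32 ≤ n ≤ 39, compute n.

36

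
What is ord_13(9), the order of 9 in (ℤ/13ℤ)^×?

3

The order of 9 must divide p − 1 = 12 = 2^2 · 3.
Divisors: 1, 2, 3, 4, 6, 12.
Check each in increasing order: 9^1 ≡ 9;  9^2 ≡ 3;  9^3 ≡ 1.
Smallest exponent giving 1 is 3.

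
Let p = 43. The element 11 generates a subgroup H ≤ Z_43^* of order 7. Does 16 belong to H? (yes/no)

⟨11⟩ has order 7; its elements mod 43 are {1, 4, 11, 16, 21, 35, 41}.
16 is in this set.

yes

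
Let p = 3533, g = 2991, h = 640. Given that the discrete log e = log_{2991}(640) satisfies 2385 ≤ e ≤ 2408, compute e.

2404

Compute 2991^2385 mod 3533 = 1993, then multiply by 2991 repeatedly:
  2991^2385=1993  2991^2386=892  2991^2387=557  2991^2388=1944  2991^2389=2719
  2991^2390=3096  2991^2391=143  2991^2392=220  2991^2393=882  2991^2394=2444
  2991^2395=227  2991^2396=621  2991^2397=2586  2991^2398=989  2991^2399=978
  2991^2400=3407  2991^2401=1165  2991^2402=977  2991^2403=416  2991^2404=640
Found 640 at exponent 2404.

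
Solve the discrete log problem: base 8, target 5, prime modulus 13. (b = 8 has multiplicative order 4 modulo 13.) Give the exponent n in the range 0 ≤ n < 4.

3

Successive powers of 8 modulo 13:
  8^0=1  8^1=8  8^2=12  8^3=5
So 8^3 ≡ 5 (mod 13), giving n = 3.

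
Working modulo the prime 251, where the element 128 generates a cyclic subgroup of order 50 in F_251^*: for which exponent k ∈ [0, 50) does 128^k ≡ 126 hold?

7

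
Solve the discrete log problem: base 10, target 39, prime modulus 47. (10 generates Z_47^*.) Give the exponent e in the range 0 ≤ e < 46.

21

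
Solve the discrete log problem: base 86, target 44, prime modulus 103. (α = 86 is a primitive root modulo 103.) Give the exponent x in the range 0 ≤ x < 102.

83

Baby-step giant-step with m = ceil(sqrt(102)) = 11.
Baby table (86^j mod 103 for j=0..10):
  0:1  1:86  2:83  3:31  4:91  5:101  6:34  7:40
  8:41  9:24  10:4
Giant step factor: 86^(-11) ≡ 53 (mod 103).
Scan 44·53^i mod 103 for i = 0, 1, …:
  i=0: 44   i=1: 66   i=2: 99   i=3: 97
  i=4: 94   i=5: 38   i=6: 57   i=7: 34
Match at i=7, j=6: x = 7·11 + 6 = 83.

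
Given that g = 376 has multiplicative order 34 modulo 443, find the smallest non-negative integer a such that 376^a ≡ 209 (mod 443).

22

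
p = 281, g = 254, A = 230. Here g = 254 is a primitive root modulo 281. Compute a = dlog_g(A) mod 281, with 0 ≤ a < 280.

149

Baby-step giant-step with m = ceil(sqrt(280)) = 17.
Baby table (254^j mod 281 for j=0..16):
  0:1  1:254  2:167  3:268  4:70  5:77  6:169  7:214
  8:123  9:51  10:28  11:87  12:180  13:198  14:274  15:189
  16:236
Giant step factor: 254^(-17) ≡ 105 (mod 281).
Scan 230·105^i mod 281 for i = 0, 1, …:
  i=0: 230   i=1: 265   i=2: 6   i=3: 68
  i=4: 115   i=5: 273   i=6: 3   i=7: 34
  i=8: 198
Match at i=8, j=13: a = 8·17 + 13 = 149.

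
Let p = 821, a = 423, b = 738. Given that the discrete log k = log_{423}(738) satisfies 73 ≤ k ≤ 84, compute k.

83

Compute 423^73 mod 821 = 490, then multiply by 423 repeatedly:
  423^73=490  423^74=378  423^75=620  423^76=361  423^77=818
  423^78=373  423^79=147  423^80=606  423^81=186  423^82=683
  423^83=738
Found 738 at exponent 83.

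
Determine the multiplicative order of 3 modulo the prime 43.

42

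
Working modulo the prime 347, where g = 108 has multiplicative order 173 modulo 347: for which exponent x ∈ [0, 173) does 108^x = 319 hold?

Baby-step giant-step with m = ceil(sqrt(173)) = 14.
Baby table (108^j mod 347 for j=0..13):
  0:1  1:108  2:213  3:102  4:259  5:212  6:341  7:46
  8:110  9:82  10:181  11:116  12:36  13:71
Giant step factor: 108^(-14) ≡ 296 (mod 347).
Scan 319·296^i mod 347 for i = 0, 1, …:
  i=0: 319   i=1: 40   i=2: 42   i=3: 287
  i=4: 284   i=5: 90   i=6: 268   i=7: 212
Match at i=7, j=5: x = 7·14 + 5 = 103.

103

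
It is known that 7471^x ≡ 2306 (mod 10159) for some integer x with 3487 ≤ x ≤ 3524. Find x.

Compute 7471^3487 mod 10159 = 9831, then multiply by 7471 repeatedly:
  7471^3487=9831  7471^3488=7990  7471^3489=9165  7471^3490=55  7471^3491=4545
  7471^3492=4317  7471^3493=7641  7471^3494=2490  7471^3495=1661  7471^3496=5192
  7471^3497=2370  7471^3498=9292  7471^3499=4085  7471^3500=1399  7471^3501=8477
  7471^3502=461  7471^3503=230  7471^3504=1459  7471^3505=9741  7471^3506=6094
  7471^3507=5795  7471^3508=6946  7471^3509=1394  7471^3510=1599  7471^3511=9304
  7471^3512=2306
Found 2306 at exponent 3512.

3512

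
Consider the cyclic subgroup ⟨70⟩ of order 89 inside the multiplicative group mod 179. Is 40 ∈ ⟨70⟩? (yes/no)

no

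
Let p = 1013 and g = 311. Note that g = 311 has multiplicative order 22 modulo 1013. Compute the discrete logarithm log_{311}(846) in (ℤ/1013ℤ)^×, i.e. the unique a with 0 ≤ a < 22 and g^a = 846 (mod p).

Successive powers of 311 modulo 1013:
  311^0=1  311^1=311  311^2=486  311^3=209  311^4=167  311^5=274
  311^6=122  311^7=461  311^8=538  311^9=173  311^10=114  311^11=1012
  311^12=702  311^13=527  311^14=804  311^15=846
So 311^15 ≡ 846 (mod 1013), giving a = 15.

15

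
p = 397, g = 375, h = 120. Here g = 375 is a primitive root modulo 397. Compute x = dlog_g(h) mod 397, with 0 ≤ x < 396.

204

Baby-step giant-step with m = ceil(sqrt(396)) = 20.
Baby table (375^j mod 397 for j=0..19):
  0:1  1:375  2:87  3:71  4:26  5:222  6:277  7:258
  8:279  9:214  10:56  11:356  12:108  13:6  14:265  15:125
  16:29  17:156  18:141  19:74
Giant step factor: 375^(-20) ≡ 129 (mod 397).
Scan 120·129^i mod 397 for i = 0, 1, …:
  i=0: 120   i=1: 394   i=2: 10   i=3: 99
  i=4: 67   i=5: 306   i=6: 171   i=7: 224
  i=8: 312   i=9: 151   i=10: 26
Match at i=10, j=4: x = 10·20 + 4 = 204.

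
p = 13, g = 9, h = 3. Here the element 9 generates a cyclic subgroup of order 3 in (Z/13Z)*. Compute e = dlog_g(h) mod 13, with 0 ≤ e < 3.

Successive powers of 9 modulo 13:
  9^0=1  9^1=9  9^2=3
So 9^2 ≡ 3 (mod 13), giving e = 2.

2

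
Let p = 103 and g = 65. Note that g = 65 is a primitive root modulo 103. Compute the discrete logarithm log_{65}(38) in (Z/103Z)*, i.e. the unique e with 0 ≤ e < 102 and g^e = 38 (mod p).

52

Baby-step giant-step with m = ceil(sqrt(102)) = 11.
Baby table (65^j mod 103 for j=0..10):
  0:1  1:65  2:2  3:27  4:4  5:54  6:8  7:5
  8:16  9:10  10:32
Giant step factor: 65^(-11) ≡ 67 (mod 103).
Scan 38·67^i mod 103 for i = 0, 1, …:
  i=0: 38   i=1: 74   i=2: 14   i=3: 11
  i=4: 16
Match at i=4, j=8: e = 4·11 + 8 = 52.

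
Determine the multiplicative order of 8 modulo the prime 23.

The order of 8 must divide p − 1 = 22 = 2 · 11.
Divisors: 1, 2, 11, 22.
Check each in increasing order: 8^1 ≡ 8;  8^2 ≡ 18;  8^11 ≡ 1.
Smallest exponent giving 1 is 11.

11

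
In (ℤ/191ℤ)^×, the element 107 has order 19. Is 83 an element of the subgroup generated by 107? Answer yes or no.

no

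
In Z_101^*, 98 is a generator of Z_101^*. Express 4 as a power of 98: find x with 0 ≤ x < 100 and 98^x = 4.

Baby-step giant-step with m = ceil(sqrt(100)) = 10.
Baby table (98^j mod 101 for j=0..9):
  0:1  1:98  2:9  3:74  4:81  5:60  6:22  7:35
  8:97  9:12
Giant step factor: 98^(-10) ≡ 14 (mod 101).
Scan 4·14^i mod 101 for i = 0, 1, …:
  i=0: 4   i=1: 56   i=2: 77   i=3: 68
  i=4: 43   i=5: 97
Match at i=5, j=8: x = 5·10 + 8 = 58.

58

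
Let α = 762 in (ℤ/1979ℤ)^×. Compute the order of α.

989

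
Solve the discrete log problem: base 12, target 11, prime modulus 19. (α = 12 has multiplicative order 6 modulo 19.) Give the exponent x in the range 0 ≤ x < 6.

2

Successive powers of 12 modulo 19:
  12^0=1  12^1=12  12^2=11
So 12^2 ≡ 11 (mod 19), giving x = 2.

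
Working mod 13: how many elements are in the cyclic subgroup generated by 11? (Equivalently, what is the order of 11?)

12

The order of 11 must divide p − 1 = 12 = 2^2 · 3.
Divisors: 1, 2, 3, 4, 6, 12.
Check each in increasing order: 11^1 ≡ 11;  11^2 ≡ 4;  11^3 ≡ 5;  11^4 ≡ 3;  11^6 ≡ 12;  11^12 ≡ 1.
Smallest exponent giving 1 is 12.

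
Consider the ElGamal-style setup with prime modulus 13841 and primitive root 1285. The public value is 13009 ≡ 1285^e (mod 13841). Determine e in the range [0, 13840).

12652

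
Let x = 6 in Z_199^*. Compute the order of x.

198

The order of 6 must divide p − 1 = 198 = 2 · 3^2 · 11.
Divisors: 1, 2, 3, 6, 9, 11, 18, 22, 33, 66, 99, 198.
Check each in increasing order: 6^1 ≡ 6;  6^2 ≡ 36;  6^3 ≡ 17;  6^6 ≡ 90;  6^9 ≡ 137;  6^11 ≡ 156;  6^18 ≡ 63;  6^22 ≡ 58;  6^33 ≡ 93;  6^66 ≡ 92;  6^99 ≡ 198;  6^198 ≡ 1.
Smallest exponent giving 1 is 198.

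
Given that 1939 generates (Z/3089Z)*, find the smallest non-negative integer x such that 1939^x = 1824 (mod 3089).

1521

Baby-step giant-step with m = ceil(sqrt(3088)) = 56.
Baby table (1939^j mod 3089 for j=0..55):
  0:1  1:1939  2:408  3:328  4:2747  5:997  6:2558  7:2117
  8:2671  9:1905  10:2440  11:1901  12:862  13:269  14:2639  15:1637
  16:1740  17:672  18:2539  19:2344  20:1097  21:1851  22:2760  23:1492
  24:1684  25:203  26:1314  27:2510  28:1715  29:1621  30:1606  31:322
  32:380  33:1638  34:590  35:1080  36:2867  37:2002  38:2094  39:1320
  40:1788  41:1074  42:500  43:2643  44:126  45:283  46:1984  47:1171
  48:154  49:2062  50:1052  51:1088  52:2934  53:2177  54:1629  55:1673
Giant step factor: 1939^(-56) ≡ 2194 (mod 3089).
Scan 1824·2194^i mod 3089 for i = 0, 1, …:
  i=0: 1824   i=1: 1601   i=2: 401   i=3: 2518
  i=4: 1360   i=5: 2955   i=6: 2548   i=7: 2311
  i=8: 1285   i=9: 2122     …   i=26: 1551
  i=27: 1905
Match at i=27, j=9: x = 27·56 + 9 = 1521.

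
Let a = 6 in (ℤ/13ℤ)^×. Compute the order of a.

The order of 6 must divide p − 1 = 12 = 2^2 · 3.
Divisors: 1, 2, 3, 4, 6, 12.
Check each in increasing order: 6^1 ≡ 6;  6^2 ≡ 10;  6^3 ≡ 8;  6^4 ≡ 9;  6^6 ≡ 12;  6^12 ≡ 1.
Smallest exponent giving 1 is 12.

12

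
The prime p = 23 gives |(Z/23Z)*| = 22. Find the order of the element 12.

11

The order of 12 must divide p − 1 = 22 = 2 · 11.
Divisors: 1, 2, 11, 22.
Check each in increasing order: 12^1 ≡ 12;  12^2 ≡ 6;  12^11 ≡ 1.
Smallest exponent giving 1 is 11.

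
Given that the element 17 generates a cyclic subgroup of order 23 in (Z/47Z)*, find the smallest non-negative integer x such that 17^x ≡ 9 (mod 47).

14

Successive powers of 17 modulo 47:
  17^0=1  17^1=17  17^2=7  17^3=25  17^4=2  17^5=34
  17^6=14  17^7=3  17^8=4  17^9=21  17^10=28  17^11=6
  17^12=8  17^13=42  17^14=9
So 17^14 ≡ 9 (mod 47), giving x = 14.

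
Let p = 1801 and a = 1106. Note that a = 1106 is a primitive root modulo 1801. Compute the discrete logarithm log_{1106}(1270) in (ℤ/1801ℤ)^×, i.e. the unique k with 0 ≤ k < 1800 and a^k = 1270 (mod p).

645

Baby-step giant-step with m = ceil(sqrt(1800)) = 43.
Baby table (1106^j mod 1801 for j=0..42):
  0:1  1:1106  2:357  3:423  4:1379  5:1528  6:630  7:1594
  8:1586  9:1743  10:688  11:906  12:680  13:1063  14:1426  15:1281
  16:1200  17:1664  18:1563  19:1519  20:1482  21:182  22:1381  23:138
  24:1344  25:639  26:742  27:1197  28:147  29:492  30:250  31:947
  32:1001  33:1292  34:759  35:188  36:813  37:479  38:280  39:1709
  40:905  41:1375  42:706
Giant step factor: 1106^(-43) ≡ 246 (mod 1801).
Scan 1270·246^i mod 1801 for i = 0, 1, …:
  i=0: 1270   i=1: 847   i=2: 1247   i=3: 592
  i=4: 1552   i=5: 1781   i=6: 483   i=7: 1753
  i=8: 799   i=9: 245     …   i=14: 1003
  i=15: 1
Match at i=15, j=0: k = 15·43 + 0 = 645.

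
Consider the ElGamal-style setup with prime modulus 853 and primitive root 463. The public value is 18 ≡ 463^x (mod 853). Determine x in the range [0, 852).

Baby-step giant-step with m = ceil(sqrt(852)) = 30.
Baby table (463^j mod 853 for j=0..29):
  0:1  1:463  2:266  3:326  4:810  5:563  6:504  7:483
  8:143  9:528  10:506  11:556  12:675  13:327  14:420  15:829
  16:830  17:440  18:706  19:179  20:136  21:699  22:350  23:833
  24:123  25:651  26:304  27:7  28:682  29:156
Giant step factor: 463^(-30) ≡ 194 (mod 853).
Scan 18·194^i mod 853 for i = 0, 1, …:
  i=0: 18   i=1: 80   i=2: 166   i=3: 643
  i=4: 204   i=5: 338   i=6: 744   i=7: 179
Match at i=7, j=19: x = 7·30 + 19 = 229.

229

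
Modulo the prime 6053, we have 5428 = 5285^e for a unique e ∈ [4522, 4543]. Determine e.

Compute 5285^4522 mod 6053 = 2164, then multiply by 5285 repeatedly:
  5285^4522=2164  5285^4523=2623  5285^4524=1185  5285^4525=3923  5285^4526=1530
  5285^4527=5295  5285^4528=1056  5285^4529=94  5285^4530=444  5285^4531=4029
  5285^4532=4864  5285^4533=5202  5285^4534=5897  5285^4535=4801  5285^4536=5162
  5285^4537=299  5285^4538=382  5285^4539=3221  5285^4540=1949  5285^4541=4312
  5285^4542=5428
Found 5428 at exponent 4542.

4542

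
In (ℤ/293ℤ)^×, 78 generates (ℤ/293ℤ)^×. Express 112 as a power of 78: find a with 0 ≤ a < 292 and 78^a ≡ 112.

Baby-step giant-step with m = ceil(sqrt(292)) = 18.
Baby table (78^j mod 293 for j=0..17):
  0:1  1:78  2:224  3:185  4:73  5:127  6:237  7:27
  8:55  9:188  10:14  11:213  12:206  13:246  14:143  15:20
  16:95  17:85
Giant step factor: 78^(-18) ≡ 43 (mod 293).
Scan 112·43^i mod 293 for i = 0, 1, …:
  i=0: 112   i=1: 128   i=2: 230   i=3: 221
  i=4: 127
Match at i=4, j=5: a = 4·18 + 5 = 77.

77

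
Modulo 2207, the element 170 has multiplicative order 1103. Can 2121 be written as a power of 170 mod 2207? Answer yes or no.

2121 ∈ ⟨170⟩ iff 2121^1103 ≡ 1 (mod 2207), since |⟨170⟩| = 1103.
2121^1103 mod 2207 = 1.
Since 1 = 1, 2121 lies in the subgroup.

yes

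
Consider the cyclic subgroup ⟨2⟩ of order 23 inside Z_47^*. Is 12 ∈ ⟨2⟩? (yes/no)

⟨2⟩ has order 23; its elements mod 47 are {1, 2, 3, 4, 6, 7, 8, 9, 12, 14, 16, 17, 18, 21, 24, 25, 27, 28, 32, 34, 36, 37, 42}.
12 is in this set.

yes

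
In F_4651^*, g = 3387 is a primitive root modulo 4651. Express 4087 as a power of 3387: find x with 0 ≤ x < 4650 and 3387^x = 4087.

Baby-step giant-step with m = ceil(sqrt(4650)) = 69.
Baby table (3387^j mod 4651 for j=0..68):
  0:1  1:3387  2:2403  3:4362  4:2518  5:3183  6:4454  7:2505
  8:1011  9:1121  10:1611  11:834  12:1601  13:4172  14:826  15:2411
  16:3552  17:3138  18:871  19:1343  20:63  21:4086  22:2557  23:397
  24:500  25:536  26:1542  27:4332  28:3230  29:858  30:3822  31:1381
  32:3192  33:2380  34:877  35:3061  36:528  37:2352  38:3712  39:891
  40:3969  41:1613  42:2957  43:1756  44:3594  45:1211  46:4126  47:3158
  48:3497  49:2893  50:3585  51:3285  52:1103  53:1108  54:4090  55:2152
  56:707  57:3995  58:1306  59:321  60:3544  61:3948  62:251  63:3655
  64:3174  65:1877  66:4133  67:3612  68:1714
Giant step factor: 3387^(-69) ≡ 3523 (mod 4651).
Scan 4087·3523^i mod 4651 for i = 0, 1, …:
  i=0: 4087   i=1: 3656   i=2: 1469   i=3: 3375
  i=4: 2169   i=5: 4445   i=6: 4469   i=7: 652
  i=8: 4053   i=9: 149     …   i=44: 1530
  i=45: 4332
Match at i=45, j=27: x = 45·69 + 27 = 3132.

3132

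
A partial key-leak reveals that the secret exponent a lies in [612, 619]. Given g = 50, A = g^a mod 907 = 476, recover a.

618

Compute 50^612 mod 907 = 274, then multiply by 50 repeatedly:
  50^612=274  50^613=95  50^614=215  50^615=773  50^616=556
  50^617=590  50^618=476
Found 476 at exponent 618.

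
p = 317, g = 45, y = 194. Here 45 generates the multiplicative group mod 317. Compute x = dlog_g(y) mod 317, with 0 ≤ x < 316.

Baby-step giant-step with m = ceil(sqrt(316)) = 18.
Baby table (45^j mod 317 for j=0..17):
  0:1  1:45  2:123  3:146  4:230  5:206  6:77  7:295
  8:278  9:147  10:275  11:12  12:223  13:208  14:167  15:224
  16:253  17:290
Giant step factor: 45^(-18) ≡ 6 (mod 317).
Scan 194·6^i mod 317 for i = 0, 1, …:
  i=0: 194   i=1: 213   i=2: 10   i=3: 60
  i=4: 43   i=5: 258   i=6: 280   i=7: 95
  i=8: 253
Match at i=8, j=16: x = 8·18 + 16 = 160.

160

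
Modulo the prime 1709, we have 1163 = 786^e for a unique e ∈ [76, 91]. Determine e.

77

Compute 786^76 mod 1709 = 482, then multiply by 786 repeatedly:
  786^76=482  786^77=1163
Found 1163 at exponent 77.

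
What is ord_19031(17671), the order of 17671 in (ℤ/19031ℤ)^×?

19030

The order of 17671 must divide p − 1 = 19030 = 2 · 5 · 11 · 173.
Divisors: 1, 2, 5, 10, 11, 22, 55, 110, 173, 346, 865, 1730, 1903, 3806, 9515, 19030.
Check each in increasing order: 17671^1 ≡ 17671;  17671^2 ≡ 3593;  17671^5 ≡ 2534;  17671^10 ≡ 7709;  17671^11 ≡ 1841;  17671^22 ≡ 1763;  17671^55 ≡ 12235;  17671^110 ≡ 16410;  17671^173 ≡ 9065;  17671^346 ≡ 17398;  17671^865 ≡ 17027;  17671^1730 ≡ 475;  17671^1903 ≡ 4869;  17671^3806 ≡ 13566;  17671^9515 ≡ 19030;  17671^19030 ≡ 1.
Smallest exponent giving 1 is 19030.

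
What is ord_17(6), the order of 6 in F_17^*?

16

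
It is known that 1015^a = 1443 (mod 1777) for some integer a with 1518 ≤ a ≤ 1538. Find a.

1526

Compute 1015^1518 mod 1777 = 861, then multiply by 1015 repeatedly:
  1015^1518=861  1015^1519=1408  1015^1520=412  1015^1521=585  1015^1522=257
  1015^1523=1413  1015^1524=156  1015^1525=187  1015^1526=1443
Found 1443 at exponent 1526.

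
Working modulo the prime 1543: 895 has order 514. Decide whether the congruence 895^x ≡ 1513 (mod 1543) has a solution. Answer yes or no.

no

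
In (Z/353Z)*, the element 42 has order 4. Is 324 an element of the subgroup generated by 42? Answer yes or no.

no

324 ∈ ⟨42⟩ iff 324^4 ≡ 1 (mod 353), since |⟨42⟩| = 4.
324^4 mod 353 = 222.
Since 222 ≠ 1, 324 does not lie in the subgroup.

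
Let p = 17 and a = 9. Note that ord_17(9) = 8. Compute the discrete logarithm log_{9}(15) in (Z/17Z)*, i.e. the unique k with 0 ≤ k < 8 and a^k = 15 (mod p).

3

Successive powers of 9 modulo 17:
  9^0=1  9^1=9  9^2=13  9^3=15
So 9^3 ≡ 15 (mod 17), giving k = 3.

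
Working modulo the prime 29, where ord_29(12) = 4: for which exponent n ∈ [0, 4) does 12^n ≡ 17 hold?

Successive powers of 12 modulo 29:
  12^0=1  12^1=12  12^2=28  12^3=17
So 12^3 ≡ 17 (mod 29), giving n = 3.

3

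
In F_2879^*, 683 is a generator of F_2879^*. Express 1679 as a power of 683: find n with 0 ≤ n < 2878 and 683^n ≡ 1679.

805

Baby-step giant-step with m = ceil(sqrt(2878)) = 54.
Baby table (683^j mod 2879 for j=0..53):
  0:1  1:683  2:91  3:1694  4:2523  5:1567  6:2152  7:1526
  8:60  9:674  10:2581  11:875  12:1672  13:1892  14:2444  15:2311
  16:721  17:134  18:2273  19:678  20:2434  21:1239  22:2690  23:468
  24:75  25:2282  26:1067  27:374  28:2090  29:2365  30:176  31:2169
  32:1621  33:1607  34:682  35:2287  36:1603  37:829  38:1923  39:585
  40:2253  41:1413  42:614  43:1907  44:1173  45:797  46:220  47:552
  48:2746  49:1289  50:2292  51:2139  52:1284  53:1756
Giant step factor: 683^(-54) ≡ 1937 (mod 2879).
Scan 1679·1937^i mod 2879 for i = 0, 1, …:
  i=0: 1679   i=1: 1832   i=2: 1656   i=3: 466
  i=4: 1515   i=5: 854   i=6: 1652   i=7: 1355
  i=8: 1866   i=9: 1297     …   i=13: 2789
  i=14: 1289
Match at i=14, j=49: n = 14·54 + 49 = 805.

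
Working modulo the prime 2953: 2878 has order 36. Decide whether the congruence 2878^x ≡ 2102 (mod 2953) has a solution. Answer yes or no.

2102 ∈ ⟨2878⟩ iff 2102^36 ≡ 1 (mod 2953), since |⟨2878⟩| = 36.
2102^36 mod 2953 = 1459.
Since 1459 ≠ 1, 2102 does not lie in the subgroup.

no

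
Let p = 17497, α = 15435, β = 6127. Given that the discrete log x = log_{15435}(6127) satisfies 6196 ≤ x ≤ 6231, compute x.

6210

Compute 15435^6196 mod 17497 = 11214, then multiply by 15435 repeatedly:
  15435^6196=11214  15435^6197=7766  15435^6198=13760  15435^6199=7014  15435^6200=7151
  15435^6201=4609  15435^6202=14610  15435^6203=4014  15435^6204=16710  15435^6205=13070
  15435^6206=12537  15435^6207=9272  15435^6208=5357  15435^6209=11970  15435^6210=6127
Found 6127 at exponent 6210.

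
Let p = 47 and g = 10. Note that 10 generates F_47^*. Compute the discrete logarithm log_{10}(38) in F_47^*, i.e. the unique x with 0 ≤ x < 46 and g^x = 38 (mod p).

13

Successive powers of 10 modulo 47:
  10^0=1  10^1=10  10^2=6  10^3=13  10^4=36  10^5=31
  10^6=28  10^7=45  10^8=27  10^9=35  10^10=21  10^11=22
  10^12=32  10^13=38
So 10^13 ≡ 38 (mod 47), giving x = 13.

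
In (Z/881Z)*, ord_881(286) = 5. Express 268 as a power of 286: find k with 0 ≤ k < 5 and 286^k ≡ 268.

Successive powers of 286 modulo 881:
  286^0=1  286^1=286  286^2=744  286^3=463  286^4=268
So 286^4 ≡ 268 (mod 881), giving k = 4.

4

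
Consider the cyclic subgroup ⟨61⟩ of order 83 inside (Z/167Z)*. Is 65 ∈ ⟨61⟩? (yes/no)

yes

65 ∈ ⟨61⟩ iff 65^83 ≡ 1 (mod 167), since |⟨61⟩| = 83.
65^83 mod 167 = 1.
Since 1 = 1, 65 lies in the subgroup.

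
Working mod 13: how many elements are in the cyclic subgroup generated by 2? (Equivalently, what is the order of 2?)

12

The order of 2 must divide p − 1 = 12 = 2^2 · 3.
Divisors: 1, 2, 3, 4, 6, 12.
Check each in increasing order: 2^1 ≡ 2;  2^2 ≡ 4;  2^3 ≡ 8;  2^4 ≡ 3;  2^6 ≡ 12;  2^12 ≡ 1.
Smallest exponent giving 1 is 12.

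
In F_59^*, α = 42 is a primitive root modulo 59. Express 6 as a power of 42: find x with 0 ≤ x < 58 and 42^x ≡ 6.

31

Baby-step giant-step with m = ceil(sqrt(58)) = 8.
Baby table (42^j mod 59 for j=0..7):
  0:1  1:42  2:53  3:43  4:36  5:37  6:20  7:14
Giant step factor: 42^(-8) ≡ 29 (mod 59).
Scan 6·29^i mod 59 for i = 0, 1, …:
  i=0: 6   i=1: 56   i=2: 31   i=3: 14
Match at i=3, j=7: x = 3·8 + 7 = 31.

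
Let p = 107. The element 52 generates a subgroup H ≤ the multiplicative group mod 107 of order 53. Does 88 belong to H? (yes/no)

no

88 ∈ ⟨52⟩ iff 88^53 ≡ 1 (mod 107), since |⟨52⟩| = 53.
88^53 mod 107 = 106.
Since 106 ≠ 1, 88 does not lie in the subgroup.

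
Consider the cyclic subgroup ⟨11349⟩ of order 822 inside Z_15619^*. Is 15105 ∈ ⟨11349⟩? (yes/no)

15105 ∈ ⟨11349⟩ iff 15105^822 ≡ 1 (mod 15619), since |⟨11349⟩| = 822.
15105^822 mod 15619 = 13965.
Since 13965 ≠ 1, 15105 does not lie in the subgroup.

no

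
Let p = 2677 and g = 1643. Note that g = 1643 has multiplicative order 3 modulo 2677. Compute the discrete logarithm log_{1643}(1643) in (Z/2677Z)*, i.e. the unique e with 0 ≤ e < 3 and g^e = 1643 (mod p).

Successive powers of 1643 modulo 2677:
  1643^0=1  1643^1=1643
So 1643^1 ≡ 1643 (mod 2677), giving e = 1.

1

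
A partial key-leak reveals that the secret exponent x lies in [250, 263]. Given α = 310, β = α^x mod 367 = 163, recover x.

261

Compute 310^250 mod 367 = 296, then multiply by 310 repeatedly:
  310^250=296  310^251=10  310^252=164  310^253=194  310^254=319
  310^255=167  310^256=23  310^257=157  310^258=226  310^259=330
  310^260=274  310^261=163
Found 163 at exponent 261.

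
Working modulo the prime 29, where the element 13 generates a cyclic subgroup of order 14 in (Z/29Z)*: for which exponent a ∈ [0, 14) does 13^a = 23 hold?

12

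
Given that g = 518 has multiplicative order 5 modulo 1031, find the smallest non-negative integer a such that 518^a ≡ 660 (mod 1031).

3

Successive powers of 518 modulo 1031:
  518^0=1  518^1=518  518^2=264  518^3=660
So 518^3 ≡ 660 (mod 1031), giving a = 3.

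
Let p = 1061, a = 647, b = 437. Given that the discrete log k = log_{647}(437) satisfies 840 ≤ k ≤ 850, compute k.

842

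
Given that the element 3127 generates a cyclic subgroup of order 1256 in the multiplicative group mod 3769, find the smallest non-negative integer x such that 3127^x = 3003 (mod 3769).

Baby-step giant-step with m = ceil(sqrt(1256)) = 36.
Baby table (3127^j mod 3769 for j=0..35):
  0:1  1:3127  2:1343  3:895  4:2067  5:3443  6:1997  7:3155
  8:2212  9:809  10:744  11:1015  12:407  13:2536  14:96  15:2441
  16:782  17:3002  18:2444  19:2625  20:3262  21:1360  22:1288  23:2284
  24:3582  25:3215  26:1382  27:2240  28:1678  29:658  30:3461  31:1748
  32:946  33:3246  34:325  35:2414
Giant step factor: 3127^(-36) ≡ 2766 (mod 3769).
Scan 3003·2766^i mod 3769 for i = 0, 1, …:
  i=0: 3003   i=1: 3191   i=2: 3077   i=3: 580
  i=4: 2455   i=5: 2561   i=6: 1775   i=7: 2412
  i=8: 462   i=9: 201     …   i=28: 93
  i=29: 946
Match at i=29, j=32: x = 29·36 + 32 = 1076.

1076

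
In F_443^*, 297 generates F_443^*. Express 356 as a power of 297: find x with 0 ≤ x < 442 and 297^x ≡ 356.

Baby-step giant-step with m = ceil(sqrt(442)) = 22.
Baby table (297^j mod 443 for j=0..21):
  0:1  1:297  2:52  3:382  4:46  5:372  6:177  7:295
  8:344  9:278  10:168  11:280  12:319  13:384  14:197  15:33
  16:55  17:387  18:202  19:189  20:315  21:82
Giant step factor: 297^(-22) ≡ 161 (mod 443).
Scan 356·161^i mod 443 for i = 0, 1, …:
  i=0: 356   i=1: 169   i=2: 186   i=3: 265
  i=4: 137   i=5: 350   i=6: 89   i=7: 153
  i=8: 268   i=9: 177
Match at i=9, j=6: x = 9·22 + 6 = 204.

204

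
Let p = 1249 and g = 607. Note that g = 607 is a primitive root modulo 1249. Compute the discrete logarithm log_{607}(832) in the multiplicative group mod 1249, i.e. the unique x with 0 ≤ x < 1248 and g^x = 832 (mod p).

398

Baby-step giant-step with m = ceil(sqrt(1248)) = 36.
Baby table (607^j mod 1249 for j=0..35):
  0:1  1:607  2:1243  3:105  4:36  5:619  6:1033  7:33
  8:47  9:1051  10:967  11:1188  12:443  13:366  14:1089  15:302
  16:960  17:686  18:485  19:880  20:837  21:965  22:1223  23:455
  24:156  25:1017  26:313  27:143  28:620  29:391  30:27  31:152
  32:1087  33:337  34:972  35:476
Giant step factor: 607^(-36) ≡ 874 (mod 1249).
Scan 832·874^i mod 1249 for i = 0, 1, …:
  i=0: 832   i=1: 250   i=2: 1174   i=3: 647
  i=4: 930   i=5: 970   i=6: 958   i=7: 462
  i=8: 361   i=9: 766   i=10: 20   i=11: 1243
Match at i=11, j=2: x = 11·36 + 2 = 398.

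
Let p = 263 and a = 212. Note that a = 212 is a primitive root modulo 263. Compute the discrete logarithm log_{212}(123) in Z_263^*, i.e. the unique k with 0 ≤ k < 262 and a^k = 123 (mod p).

Baby-step giant-step with m = ceil(sqrt(262)) = 17.
Baby table (212^j mod 263 for j=0..16):
  0:1  1:212  2:234  3:164  4:52  5:241  6:70  7:112
  8:74  9:171  10:221  11:38  12:166  13:213  14:183  15:135
  16:216
Giant step factor: 212^(-17) ≡ 114 (mod 263).
Scan 123·114^i mod 263 for i = 0, 1, …:
  i=0: 123   i=1: 83   i=2: 257   i=3: 105
  i=4: 135
Match at i=4, j=15: k = 4·17 + 15 = 83.

83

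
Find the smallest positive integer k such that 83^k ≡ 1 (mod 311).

The order of 83 must divide p − 1 = 310 = 2 · 5 · 31.
Divisors: 1, 2, 5, 10, 31, 62, 155, 310.
Check each in increasing order: 83^1 ≡ 83;  83^2 ≡ 47;  83^5 ≡ 168;  83^10 ≡ 234;  83^31 ≡ 1.
Smallest exponent giving 1 is 31.

31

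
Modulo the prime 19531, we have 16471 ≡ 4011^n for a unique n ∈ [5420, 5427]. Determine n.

5423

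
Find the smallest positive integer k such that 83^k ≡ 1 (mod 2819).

The order of 83 must divide p − 1 = 2818 = 2 · 1409.
Divisors: 1, 2, 1409, 2818.
Check each in increasing order: 83^1 ≡ 83;  83^2 ≡ 1251;  83^1409 ≡ 1.
Smallest exponent giving 1 is 1409.

1409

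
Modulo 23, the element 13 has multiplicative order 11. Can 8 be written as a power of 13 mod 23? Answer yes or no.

yes

⟨13⟩ has order 11; its elements mod 23 are {1, 2, 3, 4, 6, 8, 9, 12, 13, 16, 18}.
8 is in this set.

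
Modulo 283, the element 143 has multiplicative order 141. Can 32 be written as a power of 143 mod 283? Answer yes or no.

32 ∈ ⟨143⟩ iff 32^141 ≡ 1 (mod 283), since |⟨143⟩| = 141.
32^141 mod 283 = 282.
Since 282 ≠ 1, 32 does not lie in the subgroup.

no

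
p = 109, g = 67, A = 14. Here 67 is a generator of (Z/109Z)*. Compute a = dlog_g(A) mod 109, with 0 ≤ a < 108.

59

Baby-step giant-step with m = ceil(sqrt(108)) = 11.
Baby table (67^j mod 109 for j=0..10):
  0:1  1:67  2:20  3:32  4:73  5:95  6:43  7:47
  8:97  9:68  10:87
Giant step factor: 67^(-11) ≡ 65 (mod 109).
Scan 14·65^i mod 109 for i = 0, 1, …:
  i=0: 14   i=1: 38   i=2: 72   i=3: 102
  i=4: 90   i=5: 73
Match at i=5, j=4: a = 5·11 + 4 = 59.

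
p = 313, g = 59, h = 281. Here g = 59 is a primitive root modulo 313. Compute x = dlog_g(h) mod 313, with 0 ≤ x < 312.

Baby-step giant-step with m = ceil(sqrt(312)) = 18.
Baby table (59^j mod 313 for j=0..17):
  0:1  1:59  2:38  3:51  4:192  5:60  6:97  7:89
  8:243  9:252  10:157  11:186  12:19  13:182  14:96  15:30
  16:205  17:201
Giant step factor: 59^(-18) ≡ 152 (mod 313).
Scan 281·152^i mod 313 for i = 0, 1, …:
  i=0: 281   i=1: 144   i=2: 291   i=3: 99
  i=4: 24   i=5: 205
Match at i=5, j=16: x = 5·18 + 16 = 106.

106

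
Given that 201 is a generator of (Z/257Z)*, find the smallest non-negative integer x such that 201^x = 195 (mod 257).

250

Baby-step giant-step with m = ceil(sqrt(256)) = 16.
Baby table (201^j mod 257 for j=0..15):
  0:1  1:201  2:52  3:172  4:134  5:206  6:29  7:175
  8:223  9:105  10:31  11:63  12:70  13:192  14:42  15:218
Giant step factor: 201^(-16) ≡ 255 (mod 257).
Scan 195·255^i mod 257 for i = 0, 1, …:
  i=0: 195   i=1: 124   i=2: 9   i=3: 239
  i=4: 36   i=5: 185   i=6: 144   i=7: 226
  i=8: 62   i=9: 133     …   i=14: 113
  i=15: 31
Match at i=15, j=10: x = 15·16 + 10 = 250.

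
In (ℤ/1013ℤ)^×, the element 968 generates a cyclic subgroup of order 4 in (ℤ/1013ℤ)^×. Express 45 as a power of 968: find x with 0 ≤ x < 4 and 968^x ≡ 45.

Successive powers of 968 modulo 1013:
  968^0=1  968^1=968  968^2=1012  968^3=45
So 968^3 ≡ 45 (mod 1013), giving x = 3.

3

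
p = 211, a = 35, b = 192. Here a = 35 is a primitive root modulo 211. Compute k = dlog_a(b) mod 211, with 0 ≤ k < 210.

49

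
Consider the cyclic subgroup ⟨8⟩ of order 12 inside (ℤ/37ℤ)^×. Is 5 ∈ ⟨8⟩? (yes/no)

⟨8⟩ has order 12; its elements mod 37 are {1, 6, 8, 10, 11, 14, 23, 26, 27, 29, 31, 36}.
5 is not in this set.

no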